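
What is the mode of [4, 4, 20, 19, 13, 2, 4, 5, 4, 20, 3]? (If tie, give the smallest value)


Count the frequency of each value:
  2 appears 1 time(s)
  3 appears 1 time(s)
  4 appears 4 time(s)
  5 appears 1 time(s)
  13 appears 1 time(s)
  19 appears 1 time(s)
  20 appears 2 time(s)
Maximum frequency is 4.
Only 4 reaches that frequency, so it is the mode.
Final answer: 4


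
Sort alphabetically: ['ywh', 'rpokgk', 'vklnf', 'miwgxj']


Compare strings character by character (the first differing letter decides):
  'miwgxj' < 'rpokgk' since 'm' < 'r' at position 1
  'rpokgk' < 'vklnf' since 'r' < 'v' at position 1
  'vklnf' < 'ywh' since 'v' < 'y' at position 1
Chaining these comparisons gives the alphabetical order.
Final answer: ['miwgxj', 'rpokgk', 'vklnf', 'ywh']


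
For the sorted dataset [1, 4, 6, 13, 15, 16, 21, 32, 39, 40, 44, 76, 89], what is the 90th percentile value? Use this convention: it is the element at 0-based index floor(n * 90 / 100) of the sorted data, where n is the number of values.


The dataset has n = 13 elements.
Index = floor(13 * 90 / 100) = floor(1170 / 100) = floor(11.7) = 11
Counting from index 0 in the sorted data, the element at index 11 is 76.
Final answer: 76


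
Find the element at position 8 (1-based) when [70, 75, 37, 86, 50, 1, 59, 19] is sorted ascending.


Sort ascending: [1, 19, 37, 50, 59, 70, 75, 86]
The 8th element (1-indexed) is at index 7.
Value = 86
Final answer: 86


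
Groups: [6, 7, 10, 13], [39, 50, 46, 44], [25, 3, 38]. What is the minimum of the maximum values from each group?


Find max of each group:
  Group 1: [6, 7, 10, 13] -> max = 13
  Group 2: [39, 50, 46, 44] -> max = 50
  Group 3: [25, 3, 38] -> max = 38
Maxes: [13, 50, 38]
Minimum of maxes = 13
Final answer: 13


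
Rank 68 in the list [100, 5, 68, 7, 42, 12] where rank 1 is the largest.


Sort descending: [100, 68, 42, 12, 7, 5]
Find 68 in the sorted list.
68 is at position 2.
Final answer: 2


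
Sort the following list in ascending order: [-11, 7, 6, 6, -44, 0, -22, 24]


Original list: [-11, 7, 6, 6, -44, 0, -22, 24]
Repeatedly take the smallest remaining element:
  Remaining [-11, 7, 6, 6, -44, 0, -22, 24] -> smallest is -44
  Remaining [-11, 7, 6, 6, 0, -22, 24] -> smallest is -22
  Remaining [-11, 7, 6, 6, 0, 24] -> smallest is -11
  Remaining [7, 6, 6, 0, 24] -> smallest is 0
  Remaining [7, 6, 6, 24] -> smallest is 6
  Remaining [7, 6, 24] -> smallest is 6
  Remaining [7, 24] -> smallest is 7
  Remaining [24] -> smallest is 24
Collecting the picks in order gives the sorted list.
Final answer: [-44, -22, -11, 0, 6, 6, 7, 24]


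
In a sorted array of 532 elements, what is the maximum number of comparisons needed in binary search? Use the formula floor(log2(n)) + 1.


Binary search halves the search space each step.
Maximum comparisons = floor(log2(532)) + 1
log2(532) = 9.0553
floor(log2(532)) = 9, so 9 + 1 = 10
Final answer: 10


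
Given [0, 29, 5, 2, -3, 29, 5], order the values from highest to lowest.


Original list: [0, 29, 5, 2, -3, 29, 5]
Repeatedly take the largest remaining element:
  Remaining [0, 29, 5, 2, -3, 29, 5] -> largest is 29
  Remaining [0, 5, 2, -3, 29, 5] -> largest is 29
  Remaining [0, 5, 2, -3, 5] -> largest is 5
  Remaining [0, 2, -3, 5] -> largest is 5
  Remaining [0, 2, -3] -> largest is 2
  Remaining [0, -3] -> largest is 0
  Remaining [-3] -> largest is -3
Collecting the picks in order gives the descending list.
Final answer: [29, 29, 5, 5, 2, 0, -3]


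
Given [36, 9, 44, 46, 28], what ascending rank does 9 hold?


Sort ascending: [9, 28, 36, 44, 46]
Find 9 in the sorted list.
9 is at position 1 (1-indexed).
Final answer: 1


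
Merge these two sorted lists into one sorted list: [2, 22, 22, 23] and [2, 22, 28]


List A: [2, 22, 22, 23]
List B: [2, 22, 28]
Repeatedly compare the front elements and take the smaller:
  2 vs 2 -> take 2
  22 vs 2 -> take 2
  22 vs 22 -> take 22
  22 vs 22 -> take 22
  23 vs 22 -> take 22
  23 vs 28 -> take 23
  A is exhausted; append the rest of B: [28]
Final answer: [2, 2, 22, 22, 22, 23, 28]


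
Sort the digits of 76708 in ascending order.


The number 76708 has digits: 7, 6, 7, 0, 8
Sorted: 0, 6, 7, 7, 8
Joining the sorted digits gives the result.
Final answer: 06778


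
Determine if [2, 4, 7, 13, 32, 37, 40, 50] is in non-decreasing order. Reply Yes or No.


Check consecutive pairs:
  2 <= 4? True
  4 <= 7? True
  7 <= 13? True
  13 <= 32? True
  32 <= 37? True
  37 <= 40? True
  40 <= 50? True
Every consecutive pair is in order, so the list is non-decreasing.
Final answer: Yes


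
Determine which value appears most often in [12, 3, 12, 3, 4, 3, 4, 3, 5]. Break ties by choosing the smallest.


Count the frequency of each value:
  3 appears 4 time(s)
  4 appears 2 time(s)
  5 appears 1 time(s)
  12 appears 2 time(s)
Maximum frequency is 4.
Only 3 reaches that frequency, so it is the mode.
Final answer: 3


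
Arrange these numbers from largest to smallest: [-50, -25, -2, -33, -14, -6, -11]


Original list: [-50, -25, -2, -33, -14, -6, -11]
Repeatedly take the largest remaining element:
  Remaining [-50, -25, -2, -33, -14, -6, -11] -> largest is -2
  Remaining [-50, -25, -33, -14, -6, -11] -> largest is -6
  Remaining [-50, -25, -33, -14, -11] -> largest is -11
  Remaining [-50, -25, -33, -14] -> largest is -14
  Remaining [-50, -25, -33] -> largest is -25
  Remaining [-50, -33] -> largest is -33
  Remaining [-50] -> largest is -50
Collecting the picks in order gives the descending list.
Final answer: [-2, -6, -11, -14, -25, -33, -50]


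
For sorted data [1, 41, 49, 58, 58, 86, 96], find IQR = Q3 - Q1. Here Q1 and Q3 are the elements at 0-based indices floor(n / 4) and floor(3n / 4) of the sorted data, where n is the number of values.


The data has n = 7 elements.
Q1 index = floor(7 / 4) = floor(1.75) = 1; Q3 index = floor(3 * 7 / 4) = floor(5.25) = 5
Q1 = element at index 1 = 41
Q3 = element at index 5 = 86
IQR = 86 - 41 = 45
Final answer: 45


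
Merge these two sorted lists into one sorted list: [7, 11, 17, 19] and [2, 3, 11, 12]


List A: [7, 11, 17, 19]
List B: [2, 3, 11, 12]
Repeatedly compare the front elements and take the smaller:
  7 vs 2 -> take 2
  7 vs 3 -> take 3
  7 vs 11 -> take 7
  11 vs 11 -> take 11
  17 vs 11 -> take 11
  17 vs 12 -> take 12
  B is exhausted; append the rest of A: [17, 19]
Final answer: [2, 3, 7, 11, 11, 12, 17, 19]


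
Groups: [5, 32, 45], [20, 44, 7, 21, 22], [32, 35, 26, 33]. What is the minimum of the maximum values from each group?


Find max of each group:
  Group 1: [5, 32, 45] -> max = 45
  Group 2: [20, 44, 7, 21, 22] -> max = 44
  Group 3: [32, 35, 26, 33] -> max = 35
Maxes: [45, 44, 35]
Minimum of maxes = 35
Final answer: 35


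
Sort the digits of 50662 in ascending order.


The number 50662 has digits: 5, 0, 6, 6, 2
Sorted: 0, 2, 5, 6, 6
Joining the sorted digits gives the result.
Final answer: 02566


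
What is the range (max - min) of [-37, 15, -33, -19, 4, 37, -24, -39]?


Maximum value: 37
Minimum value: -39
Range = 37 - (-39) = 76
Final answer: 76


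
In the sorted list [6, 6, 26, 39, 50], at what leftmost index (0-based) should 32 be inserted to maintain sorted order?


List is sorted: [6, 6, 26, 39, 50]
We need the leftmost position where 32 can be inserted, i.e. the first index whose element is >= 32 (or the end of the list if none is).
Binary search with low=0, high=5 (0-based indices):
  low=0, high=5, mid=2: a[2]=26 < 32, so low = 3
  low=3, high=5, mid=4: a[4]=50 >= 32, so high = 4
  low=3, high=4, mid=3: a[3]=39 >= 32, so high = 3
Now low = high = 3, so the insertion index is 3.
Final answer: 3


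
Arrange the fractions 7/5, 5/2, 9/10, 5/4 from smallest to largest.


Convert to decimal for comparison:
  7/5 = 1.4
  5/2 = 2.5
  9/10 = 0.9
  5/4 = 1.25
Decimals in increasing order: 0.9 < 1.25 < 1.4 < 2.5
Writing each back as its fraction gives the sorted order.
Final answer: 9/10, 5/4, 7/5, 5/2


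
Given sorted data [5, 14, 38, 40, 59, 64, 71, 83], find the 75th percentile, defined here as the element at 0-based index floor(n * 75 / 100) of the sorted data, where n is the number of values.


The dataset has n = 8 elements.
Index = floor(8 * 75 / 100) = floor(600 / 100) = floor(6) = 6
Counting from index 0 in the sorted data, the element at index 6 is 71.
Final answer: 71


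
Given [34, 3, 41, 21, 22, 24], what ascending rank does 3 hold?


Sort ascending: [3, 21, 22, 24, 34, 41]
Find 3 in the sorted list.
3 is at position 1 (1-indexed).
Final answer: 1


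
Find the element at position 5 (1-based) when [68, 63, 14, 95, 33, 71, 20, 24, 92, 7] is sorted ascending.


Sort ascending: [7, 14, 20, 24, 33, 63, 68, 71, 92, 95]
The 5th element (1-indexed) is at index 4.
Value = 33
Final answer: 33


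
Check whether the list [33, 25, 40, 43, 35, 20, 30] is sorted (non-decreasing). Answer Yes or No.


Check consecutive pairs:
  33 <= 25? False
  25 <= 40? True
  40 <= 43? True
  43 <= 35? False
  35 <= 20? False
  20 <= 30? True
3 consecutive pair(s) are out of order, so the list is not sorted.
Final answer: No


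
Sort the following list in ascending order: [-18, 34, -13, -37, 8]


Original list: [-18, 34, -13, -37, 8]
Repeatedly take the smallest remaining element:
  Remaining [-18, 34, -13, -37, 8] -> smallest is -37
  Remaining [-18, 34, -13, 8] -> smallest is -18
  Remaining [34, -13, 8] -> smallest is -13
  Remaining [34, 8] -> smallest is 8
  Remaining [34] -> smallest is 34
Collecting the picks in order gives the sorted list.
Final answer: [-37, -18, -13, 8, 34]


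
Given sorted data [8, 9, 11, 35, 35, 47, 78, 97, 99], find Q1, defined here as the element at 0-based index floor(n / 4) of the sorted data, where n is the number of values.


The list has n = 9 elements.
Q1 index = floor(9 / 4) = floor(2.25) = 2
Counting from index 0 in the sorted data, the element at index 2 is 11.
Final answer: 11


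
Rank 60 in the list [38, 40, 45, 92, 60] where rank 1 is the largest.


Sort descending: [92, 60, 45, 40, 38]
Find 60 in the sorted list.
60 is at position 2.
Final answer: 2


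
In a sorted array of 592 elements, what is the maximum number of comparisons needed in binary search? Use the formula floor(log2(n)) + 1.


Binary search halves the search space each step.
Maximum comparisons = floor(log2(592)) + 1
log2(592) = 9.2095
floor(log2(592)) = 9, so 9 + 1 = 10
Final answer: 10


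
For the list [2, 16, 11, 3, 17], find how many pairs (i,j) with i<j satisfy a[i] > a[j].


For each element, count the later elements that are smaller than it:
  2 (index 0): smaller elements after it = [] -> 0
  16 (index 1): smaller elements after it = [11, 3] -> 2
  11 (index 2): smaller elements after it = [3] -> 1
  3 (index 3): smaller elements after it = [] -> 0
Total inversions = 0 + 2 + 1 + 0 = 3
Final answer: 3


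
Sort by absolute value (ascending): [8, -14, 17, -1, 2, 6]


Compute absolute values:
  |8| = 8
  |-14| = 14
  |17| = 17
  |-1| = 1
  |2| = 2
  |6| = 6
Absolute values in increasing order: 1 < 2 < 6 < 8 < 14 < 17
Listing the original numbers in that order gives the answer.
Final answer: [-1, 2, 6, 8, -14, 17]


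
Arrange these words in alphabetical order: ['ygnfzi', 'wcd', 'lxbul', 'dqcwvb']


Compare strings character by character (the first differing letter decides):
  'dqcwvb' < 'lxbul' since 'd' < 'l' at position 1
  'lxbul' < 'wcd' since 'l' < 'w' at position 1
  'wcd' < 'ygnfzi' since 'w' < 'y' at position 1
Chaining these comparisons gives the alphabetical order.
Final answer: ['dqcwvb', 'lxbul', 'wcd', 'ygnfzi']


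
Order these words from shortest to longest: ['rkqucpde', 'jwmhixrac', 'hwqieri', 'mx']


Compute lengths:
  'rkqucpde' has length 8
  'jwmhixrac' has length 9
  'hwqieri' has length 7
  'mx' has length 2
Lengths in increasing order: 2 < 7 < 8 < 9
Listing the words in that order gives the answer.
Final answer: ['mx', 'hwqieri', 'rkqucpde', 'jwmhixrac']


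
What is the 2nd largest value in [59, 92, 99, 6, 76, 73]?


Sort descending: [99, 92, 76, 73, 59, 6]
The 2nd element (1-indexed) is at index 1.
Value = 92
Final answer: 92


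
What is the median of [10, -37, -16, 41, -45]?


First, sort the list: [-45, -37, -16, 10, 41]
The list has 5 elements (odd count).
The middle index is 2 (0-based), and the element there is -16.
Final answer: -16


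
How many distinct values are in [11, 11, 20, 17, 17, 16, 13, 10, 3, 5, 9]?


List all unique values:
Distinct values: [3, 5, 9, 10, 11, 13, 16, 17, 20]
Count = 9
Final answer: 9


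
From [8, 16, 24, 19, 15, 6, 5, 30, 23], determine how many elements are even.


Check each element:
  8 is even
  16 is even
  24 is even
  19 is odd
  15 is odd
  6 is even
  5 is odd
  30 is even
  23 is odd
Evens: [8, 16, 24, 6, 30]
Count of evens = 5
Final answer: 5


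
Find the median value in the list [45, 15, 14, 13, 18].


First, sort the list: [13, 14, 15, 18, 45]
The list has 5 elements (odd count).
The middle index is 2 (0-based), and the element there is 15.
Final answer: 15


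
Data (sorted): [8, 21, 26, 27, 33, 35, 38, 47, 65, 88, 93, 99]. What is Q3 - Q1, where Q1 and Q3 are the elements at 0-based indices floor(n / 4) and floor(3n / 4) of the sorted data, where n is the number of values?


The data has n = 12 elements.
Q1 index = floor(12 / 4) = floor(3) = 3; Q3 index = floor(3 * 12 / 4) = floor(9) = 9
Q1 = element at index 3 = 27
Q3 = element at index 9 = 88
IQR = 88 - 27 = 61
Final answer: 61


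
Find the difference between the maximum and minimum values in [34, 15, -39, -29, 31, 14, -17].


Maximum value: 34
Minimum value: -39
Range = 34 - (-39) = 73
Final answer: 73


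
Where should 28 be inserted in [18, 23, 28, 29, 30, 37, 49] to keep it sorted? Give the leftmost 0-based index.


List is sorted: [18, 23, 28, 29, 30, 37, 49]
We need the leftmost position where 28 can be inserted, i.e. the first index whose element is >= 28 (or the end of the list if none is).
Binary search with low=0, high=7 (0-based indices):
  low=0, high=7, mid=3: a[3]=29 >= 28, so high = 3
  low=0, high=3, mid=1: a[1]=23 < 28, so low = 2
  low=2, high=3, mid=2: a[2]=28 >= 28, so high = 2
Now low = high = 2, so the insertion index is 2.
Final answer: 2


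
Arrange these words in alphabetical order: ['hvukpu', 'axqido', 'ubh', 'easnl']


Compare strings character by character (the first differing letter decides):
  'axqido' < 'easnl' since 'a' < 'e' at position 1
  'easnl' < 'hvukpu' since 'e' < 'h' at position 1
  'hvukpu' < 'ubh' since 'h' < 'u' at position 1
Chaining these comparisons gives the alphabetical order.
Final answer: ['axqido', 'easnl', 'hvukpu', 'ubh']


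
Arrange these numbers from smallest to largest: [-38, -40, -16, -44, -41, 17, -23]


Original list: [-38, -40, -16, -44, -41, 17, -23]
Repeatedly take the smallest remaining element:
  Remaining [-38, -40, -16, -44, -41, 17, -23] -> smallest is -44
  Remaining [-38, -40, -16, -41, 17, -23] -> smallest is -41
  Remaining [-38, -40, -16, 17, -23] -> smallest is -40
  Remaining [-38, -16, 17, -23] -> smallest is -38
  Remaining [-16, 17, -23] -> smallest is -23
  Remaining [-16, 17] -> smallest is -16
  Remaining [17] -> smallest is 17
Collecting the picks in order gives the sorted list.
Final answer: [-44, -41, -40, -38, -23, -16, 17]


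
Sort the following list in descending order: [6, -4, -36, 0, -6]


Original list: [6, -4, -36, 0, -6]
Repeatedly take the largest remaining element:
  Remaining [6, -4, -36, 0, -6] -> largest is 6
  Remaining [-4, -36, 0, -6] -> largest is 0
  Remaining [-4, -36, -6] -> largest is -4
  Remaining [-36, -6] -> largest is -6
  Remaining [-36] -> largest is -36
Collecting the picks in order gives the descending list.
Final answer: [6, 0, -4, -6, -36]


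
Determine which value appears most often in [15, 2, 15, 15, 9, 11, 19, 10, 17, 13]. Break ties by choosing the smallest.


Count the frequency of each value:
  2 appears 1 time(s)
  9 appears 1 time(s)
  10 appears 1 time(s)
  11 appears 1 time(s)
  13 appears 1 time(s)
  15 appears 3 time(s)
  17 appears 1 time(s)
  19 appears 1 time(s)
Maximum frequency is 3.
Only 15 reaches that frequency, so it is the mode.
Final answer: 15


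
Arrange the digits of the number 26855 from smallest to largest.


The number 26855 has digits: 2, 6, 8, 5, 5
Sorted: 2, 5, 5, 6, 8
Joining the sorted digits gives the result.
Final answer: 25568


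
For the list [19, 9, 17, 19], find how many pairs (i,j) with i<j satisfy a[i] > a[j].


For each element, count the later elements that are smaller than it:
  19 (index 0): smaller elements after it = [9, 17] -> 2
  9 (index 1): smaller elements after it = [] -> 0
  17 (index 2): smaller elements after it = [] -> 0
Total inversions = 2 + 0 + 0 = 2
Final answer: 2


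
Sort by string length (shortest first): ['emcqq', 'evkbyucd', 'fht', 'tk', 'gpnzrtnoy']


Compute lengths:
  'emcqq' has length 5
  'evkbyucd' has length 8
  'fht' has length 3
  'tk' has length 2
  'gpnzrtnoy' has length 9
Lengths in increasing order: 2 < 3 < 5 < 8 < 9
Listing the words in that order gives the answer.
Final answer: ['tk', 'fht', 'emcqq', 'evkbyucd', 'gpnzrtnoy']


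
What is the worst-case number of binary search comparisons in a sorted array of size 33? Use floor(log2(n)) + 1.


Binary search halves the search space each step.
Maximum comparisons = floor(log2(33)) + 1
log2(33) = 5.0444
floor(log2(33)) = 5, so 5 + 1 = 6
Final answer: 6


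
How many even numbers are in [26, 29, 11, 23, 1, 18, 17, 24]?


Check each element:
  26 is even
  29 is odd
  11 is odd
  23 is odd
  1 is odd
  18 is even
  17 is odd
  24 is even
Evens: [26, 18, 24]
Count of evens = 3
Final answer: 3


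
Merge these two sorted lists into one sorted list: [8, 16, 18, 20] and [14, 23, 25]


List A: [8, 16, 18, 20]
List B: [14, 23, 25]
Repeatedly compare the front elements and take the smaller:
  8 vs 14 -> take 8
  16 vs 14 -> take 14
  16 vs 23 -> take 16
  18 vs 23 -> take 18
  20 vs 23 -> take 20
  A is exhausted; append the rest of B: [23, 25]
Final answer: [8, 14, 16, 18, 20, 23, 25]


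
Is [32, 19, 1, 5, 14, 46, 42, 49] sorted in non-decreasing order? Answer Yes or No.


Check consecutive pairs:
  32 <= 19? False
  19 <= 1? False
  1 <= 5? True
  5 <= 14? True
  14 <= 46? True
  46 <= 42? False
  42 <= 49? True
3 consecutive pair(s) are out of order, so the list is not sorted.
Final answer: No


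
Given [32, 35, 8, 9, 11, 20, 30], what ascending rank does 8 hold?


Sort ascending: [8, 9, 11, 20, 30, 32, 35]
Find 8 in the sorted list.
8 is at position 1 (1-indexed).
Final answer: 1


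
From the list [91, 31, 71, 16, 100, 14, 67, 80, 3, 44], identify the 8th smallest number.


Sort ascending: [3, 14, 16, 31, 44, 67, 71, 80, 91, 100]
The 8th element (1-indexed) is at index 7.
Value = 80
Final answer: 80


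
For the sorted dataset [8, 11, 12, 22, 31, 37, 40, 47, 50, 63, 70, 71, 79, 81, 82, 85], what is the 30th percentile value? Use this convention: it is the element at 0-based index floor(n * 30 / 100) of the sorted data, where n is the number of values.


The dataset has n = 16 elements.
Index = floor(16 * 30 / 100) = floor(480 / 100) = floor(4.8) = 4
Counting from index 0 in the sorted data, the element at index 4 is 31.
Final answer: 31


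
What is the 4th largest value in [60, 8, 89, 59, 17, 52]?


Sort descending: [89, 60, 59, 52, 17, 8]
The 4th element (1-indexed) is at index 3.
Value = 52
Final answer: 52


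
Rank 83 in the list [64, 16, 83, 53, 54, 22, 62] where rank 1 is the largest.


Sort descending: [83, 64, 62, 54, 53, 22, 16]
Find 83 in the sorted list.
83 is at position 1.
Final answer: 1


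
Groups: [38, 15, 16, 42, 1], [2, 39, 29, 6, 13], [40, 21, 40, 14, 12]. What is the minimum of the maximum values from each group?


Find max of each group:
  Group 1: [38, 15, 16, 42, 1] -> max = 42
  Group 2: [2, 39, 29, 6, 13] -> max = 39
  Group 3: [40, 21, 40, 14, 12] -> max = 40
Maxes: [42, 39, 40]
Minimum of maxes = 39
Final answer: 39


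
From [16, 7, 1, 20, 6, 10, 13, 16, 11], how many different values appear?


List all unique values:
Distinct values: [1, 6, 7, 10, 11, 13, 16, 20]
Count = 8
Final answer: 8


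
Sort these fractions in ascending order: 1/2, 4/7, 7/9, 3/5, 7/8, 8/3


Convert to decimal for comparison:
  1/2 = 0.5
  4/7 = 0.5714
  7/9 = 0.7778
  3/5 = 0.6
  7/8 = 0.875
  8/3 = 2.6667
Decimals in increasing order: 0.5 < 0.5714 < 0.6 < 0.7778 < 0.875 < 2.6667
Writing each back as its fraction gives the sorted order.
Final answer: 1/2, 4/7, 3/5, 7/9, 7/8, 8/3


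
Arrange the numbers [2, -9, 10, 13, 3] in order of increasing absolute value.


Compute absolute values:
  |2| = 2
  |-9| = 9
  |10| = 10
  |13| = 13
  |3| = 3
Absolute values in increasing order: 2 < 3 < 9 < 10 < 13
Listing the original numbers in that order gives the answer.
Final answer: [2, 3, -9, 10, 13]


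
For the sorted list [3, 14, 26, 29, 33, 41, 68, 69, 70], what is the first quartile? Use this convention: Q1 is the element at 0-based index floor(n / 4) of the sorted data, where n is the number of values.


The list has n = 9 elements.
Q1 index = floor(9 / 4) = floor(2.25) = 2
Counting from index 0 in the sorted data, the element at index 2 is 26.
Final answer: 26


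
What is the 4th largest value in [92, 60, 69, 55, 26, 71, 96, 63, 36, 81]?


Sort descending: [96, 92, 81, 71, 69, 63, 60, 55, 36, 26]
The 4th element (1-indexed) is at index 3.
Value = 71
Final answer: 71


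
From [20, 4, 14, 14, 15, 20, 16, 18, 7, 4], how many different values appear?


List all unique values:
Distinct values: [4, 7, 14, 15, 16, 18, 20]
Count = 7
Final answer: 7


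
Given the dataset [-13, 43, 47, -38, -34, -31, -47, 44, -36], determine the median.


First, sort the list: [-47, -38, -36, -34, -31, -13, 43, 44, 47]
The list has 9 elements (odd count).
The middle index is 4 (0-based), and the element there is -31.
Final answer: -31


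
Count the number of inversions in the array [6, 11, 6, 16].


For each element, count the later elements that are smaller than it:
  6 (index 0): smaller elements after it = [] -> 0
  11 (index 1): smaller elements after it = [6] -> 1
  6 (index 2): smaller elements after it = [] -> 0
Total inversions = 0 + 1 + 0 = 1
Final answer: 1


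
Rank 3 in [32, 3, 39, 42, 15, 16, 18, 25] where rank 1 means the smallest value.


Sort ascending: [3, 15, 16, 18, 25, 32, 39, 42]
Find 3 in the sorted list.
3 is at position 1 (1-indexed).
Final answer: 1


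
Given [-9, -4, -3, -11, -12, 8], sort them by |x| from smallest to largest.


Compute absolute values:
  |-9| = 9
  |-4| = 4
  |-3| = 3
  |-11| = 11
  |-12| = 12
  |8| = 8
Absolute values in increasing order: 3 < 4 < 8 < 9 < 11 < 12
Listing the original numbers in that order gives the answer.
Final answer: [-3, -4, 8, -9, -11, -12]


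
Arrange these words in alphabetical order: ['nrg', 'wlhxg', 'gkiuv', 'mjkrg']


Compare strings character by character (the first differing letter decides):
  'gkiuv' < 'mjkrg' since 'g' < 'm' at position 1
  'mjkrg' < 'nrg' since 'm' < 'n' at position 1
  'nrg' < 'wlhxg' since 'n' < 'w' at position 1
Chaining these comparisons gives the alphabetical order.
Final answer: ['gkiuv', 'mjkrg', 'nrg', 'wlhxg']


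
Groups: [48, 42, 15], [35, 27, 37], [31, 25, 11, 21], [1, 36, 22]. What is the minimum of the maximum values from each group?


Find max of each group:
  Group 1: [48, 42, 15] -> max = 48
  Group 2: [35, 27, 37] -> max = 37
  Group 3: [31, 25, 11, 21] -> max = 31
  Group 4: [1, 36, 22] -> max = 36
Maxes: [48, 37, 31, 36]
Minimum of maxes = 31
Final answer: 31


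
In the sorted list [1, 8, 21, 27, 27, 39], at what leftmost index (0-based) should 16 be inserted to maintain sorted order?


List is sorted: [1, 8, 21, 27, 27, 39]
We need the leftmost position where 16 can be inserted, i.e. the first index whose element is >= 16 (or the end of the list if none is).
Binary search with low=0, high=6 (0-based indices):
  low=0, high=6, mid=3: a[3]=27 >= 16, so high = 3
  low=0, high=3, mid=1: a[1]=8 < 16, so low = 2
  low=2, high=3, mid=2: a[2]=21 >= 16, so high = 2
Now low = high = 2, so the insertion index is 2.
Final answer: 2


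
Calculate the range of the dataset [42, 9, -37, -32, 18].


Maximum value: 42
Minimum value: -37
Range = 42 - (-37) = 79
Final answer: 79


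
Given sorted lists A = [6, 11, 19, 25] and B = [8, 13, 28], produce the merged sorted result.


List A: [6, 11, 19, 25]
List B: [8, 13, 28]
Repeatedly compare the front elements and take the smaller:
  6 vs 8 -> take 6
  11 vs 8 -> take 8
  11 vs 13 -> take 11
  19 vs 13 -> take 13
  19 vs 28 -> take 19
  25 vs 28 -> take 25
  A is exhausted; append the rest of B: [28]
Final answer: [6, 8, 11, 13, 19, 25, 28]


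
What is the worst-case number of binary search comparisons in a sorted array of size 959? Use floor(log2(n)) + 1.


Binary search halves the search space each step.
Maximum comparisons = floor(log2(959)) + 1
log2(959) = 9.9054
floor(log2(959)) = 9, so 9 + 1 = 10
Final answer: 10


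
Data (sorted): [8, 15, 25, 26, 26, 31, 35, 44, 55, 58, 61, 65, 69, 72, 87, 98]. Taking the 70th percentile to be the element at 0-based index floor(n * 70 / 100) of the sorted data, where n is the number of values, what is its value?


The dataset has n = 16 elements.
Index = floor(16 * 70 / 100) = floor(1120 / 100) = floor(11.2) = 11
Counting from index 0 in the sorted data, the element at index 11 is 65.
Final answer: 65


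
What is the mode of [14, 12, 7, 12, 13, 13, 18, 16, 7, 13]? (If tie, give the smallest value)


Count the frequency of each value:
  7 appears 2 time(s)
  12 appears 2 time(s)
  13 appears 3 time(s)
  14 appears 1 time(s)
  16 appears 1 time(s)
  18 appears 1 time(s)
Maximum frequency is 3.
Only 13 reaches that frequency, so it is the mode.
Final answer: 13


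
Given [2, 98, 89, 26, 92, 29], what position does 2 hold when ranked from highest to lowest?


Sort descending: [98, 92, 89, 29, 26, 2]
Find 2 in the sorted list.
2 is at position 6.
Final answer: 6


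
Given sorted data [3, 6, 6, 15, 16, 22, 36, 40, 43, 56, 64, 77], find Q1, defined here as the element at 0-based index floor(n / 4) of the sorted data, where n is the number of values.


The list has n = 12 elements.
Q1 index = floor(12 / 4) = floor(3) = 3
Counting from index 0 in the sorted data, the element at index 3 is 15.
Final answer: 15


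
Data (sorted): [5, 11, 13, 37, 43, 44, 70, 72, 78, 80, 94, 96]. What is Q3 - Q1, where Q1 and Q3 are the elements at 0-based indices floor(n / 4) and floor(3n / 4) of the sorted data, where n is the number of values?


The data has n = 12 elements.
Q1 index = floor(12 / 4) = floor(3) = 3; Q3 index = floor(3 * 12 / 4) = floor(9) = 9
Q1 = element at index 3 = 37
Q3 = element at index 9 = 80
IQR = 80 - 37 = 43
Final answer: 43


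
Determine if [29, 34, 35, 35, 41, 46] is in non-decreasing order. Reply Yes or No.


Check consecutive pairs:
  29 <= 34? True
  34 <= 35? True
  35 <= 35? True
  35 <= 41? True
  41 <= 46? True
Every consecutive pair is in order, so the list is non-decreasing.
Final answer: Yes


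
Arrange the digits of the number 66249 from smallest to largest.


The number 66249 has digits: 6, 6, 2, 4, 9
Sorted: 2, 4, 6, 6, 9
Joining the sorted digits gives the result.
Final answer: 24669


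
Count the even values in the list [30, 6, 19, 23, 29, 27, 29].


Check each element:
  30 is even
  6 is even
  19 is odd
  23 is odd
  29 is odd
  27 is odd
  29 is odd
Evens: [30, 6]
Count of evens = 2
Final answer: 2


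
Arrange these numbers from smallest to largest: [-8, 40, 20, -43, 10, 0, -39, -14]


Original list: [-8, 40, 20, -43, 10, 0, -39, -14]
Repeatedly take the smallest remaining element:
  Remaining [-8, 40, 20, -43, 10, 0, -39, -14] -> smallest is -43
  Remaining [-8, 40, 20, 10, 0, -39, -14] -> smallest is -39
  Remaining [-8, 40, 20, 10, 0, -14] -> smallest is -14
  Remaining [-8, 40, 20, 10, 0] -> smallest is -8
  Remaining [40, 20, 10, 0] -> smallest is 0
  Remaining [40, 20, 10] -> smallest is 10
  Remaining [40, 20] -> smallest is 20
  Remaining [40] -> smallest is 40
Collecting the picks in order gives the sorted list.
Final answer: [-43, -39, -14, -8, 0, 10, 20, 40]


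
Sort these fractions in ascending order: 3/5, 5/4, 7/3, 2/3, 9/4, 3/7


Convert to decimal for comparison:
  3/5 = 0.6
  5/4 = 1.25
  7/3 = 2.3333
  2/3 = 0.6667
  9/4 = 2.25
  3/7 = 0.4286
Decimals in increasing order: 0.4286 < 0.6 < 0.6667 < 1.25 < 2.25 < 2.3333
Writing each back as its fraction gives the sorted order.
Final answer: 3/7, 3/5, 2/3, 5/4, 9/4, 7/3


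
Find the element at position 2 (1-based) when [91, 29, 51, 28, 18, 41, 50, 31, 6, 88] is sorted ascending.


Sort ascending: [6, 18, 28, 29, 31, 41, 50, 51, 88, 91]
The 2nd element (1-indexed) is at index 1.
Value = 18
Final answer: 18


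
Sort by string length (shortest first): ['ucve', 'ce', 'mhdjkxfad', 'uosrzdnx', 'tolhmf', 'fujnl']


Compute lengths:
  'ucve' has length 4
  'ce' has length 2
  'mhdjkxfad' has length 9
  'uosrzdnx' has length 8
  'tolhmf' has length 6
  'fujnl' has length 5
Lengths in increasing order: 2 < 4 < 5 < 6 < 8 < 9
Listing the words in that order gives the answer.
Final answer: ['ce', 'ucve', 'fujnl', 'tolhmf', 'uosrzdnx', 'mhdjkxfad']


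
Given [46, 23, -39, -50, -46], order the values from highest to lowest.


Original list: [46, 23, -39, -50, -46]
Repeatedly take the largest remaining element:
  Remaining [46, 23, -39, -50, -46] -> largest is 46
  Remaining [23, -39, -50, -46] -> largest is 23
  Remaining [-39, -50, -46] -> largest is -39
  Remaining [-50, -46] -> largest is -46
  Remaining [-50] -> largest is -50
Collecting the picks in order gives the descending list.
Final answer: [46, 23, -39, -46, -50]


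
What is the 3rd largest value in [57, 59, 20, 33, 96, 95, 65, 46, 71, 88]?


Sort descending: [96, 95, 88, 71, 65, 59, 57, 46, 33, 20]
The 3rd element (1-indexed) is at index 2.
Value = 88
Final answer: 88


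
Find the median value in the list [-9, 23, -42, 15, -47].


First, sort the list: [-47, -42, -9, 15, 23]
The list has 5 elements (odd count).
The middle index is 2 (0-based), and the element there is -9.
Final answer: -9


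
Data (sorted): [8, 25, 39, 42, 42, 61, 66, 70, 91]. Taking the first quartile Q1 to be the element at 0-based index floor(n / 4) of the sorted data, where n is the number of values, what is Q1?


The list has n = 9 elements.
Q1 index = floor(9 / 4) = floor(2.25) = 2
Counting from index 0 in the sorted data, the element at index 2 is 39.
Final answer: 39


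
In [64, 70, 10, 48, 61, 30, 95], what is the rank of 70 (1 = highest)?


Sort descending: [95, 70, 64, 61, 48, 30, 10]
Find 70 in the sorted list.
70 is at position 2.
Final answer: 2


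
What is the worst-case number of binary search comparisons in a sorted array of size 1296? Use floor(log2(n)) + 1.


Binary search halves the search space each step.
Maximum comparisons = floor(log2(1296)) + 1
log2(1296) = 10.3399
floor(log2(1296)) = 10, so 10 + 1 = 11
Final answer: 11


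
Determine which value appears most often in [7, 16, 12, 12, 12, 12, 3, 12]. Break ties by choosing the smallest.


Count the frequency of each value:
  3 appears 1 time(s)
  7 appears 1 time(s)
  12 appears 5 time(s)
  16 appears 1 time(s)
Maximum frequency is 5.
Only 12 reaches that frequency, so it is the mode.
Final answer: 12


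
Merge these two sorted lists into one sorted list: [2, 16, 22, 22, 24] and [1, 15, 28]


List A: [2, 16, 22, 22, 24]
List B: [1, 15, 28]
Repeatedly compare the front elements and take the smaller:
  2 vs 1 -> take 1
  2 vs 15 -> take 2
  16 vs 15 -> take 15
  16 vs 28 -> take 16
  22 vs 28 -> take 22
  22 vs 28 -> take 22
  24 vs 28 -> take 24
  A is exhausted; append the rest of B: [28]
Final answer: [1, 2, 15, 16, 22, 22, 24, 28]


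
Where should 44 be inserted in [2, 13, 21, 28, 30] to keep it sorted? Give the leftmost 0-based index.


List is sorted: [2, 13, 21, 28, 30]
We need the leftmost position where 44 can be inserted, i.e. the first index whose element is >= 44 (or the end of the list if none is).
Binary search with low=0, high=5 (0-based indices):
  low=0, high=5, mid=2: a[2]=21 < 44, so low = 3
  low=3, high=5, mid=4: a[4]=30 < 44, so low = 5
Now low = high = 5, so the insertion index is 5.
Final answer: 5


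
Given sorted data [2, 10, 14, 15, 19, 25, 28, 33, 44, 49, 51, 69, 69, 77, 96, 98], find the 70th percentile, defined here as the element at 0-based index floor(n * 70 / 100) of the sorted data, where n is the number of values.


The dataset has n = 16 elements.
Index = floor(16 * 70 / 100) = floor(1120 / 100) = floor(11.2) = 11
Counting from index 0 in the sorted data, the element at index 11 is 69.
Final answer: 69


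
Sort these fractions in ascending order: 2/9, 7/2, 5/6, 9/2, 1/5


Convert to decimal for comparison:
  2/9 = 0.2222
  7/2 = 3.5
  5/6 = 0.8333
  9/2 = 4.5
  1/5 = 0.2
Decimals in increasing order: 0.2 < 0.2222 < 0.8333 < 3.5 < 4.5
Writing each back as its fraction gives the sorted order.
Final answer: 1/5, 2/9, 5/6, 7/2, 9/2


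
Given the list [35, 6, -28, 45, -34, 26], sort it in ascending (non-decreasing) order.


Original list: [35, 6, -28, 45, -34, 26]
Repeatedly take the smallest remaining element:
  Remaining [35, 6, -28, 45, -34, 26] -> smallest is -34
  Remaining [35, 6, -28, 45, 26] -> smallest is -28
  Remaining [35, 6, 45, 26] -> smallest is 6
  Remaining [35, 45, 26] -> smallest is 26
  Remaining [35, 45] -> smallest is 35
  Remaining [45] -> smallest is 45
Collecting the picks in order gives the sorted list.
Final answer: [-34, -28, 6, 26, 35, 45]


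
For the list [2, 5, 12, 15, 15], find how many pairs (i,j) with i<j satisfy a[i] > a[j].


For each element, count the later elements that are smaller than it:
  2 (index 0): smaller elements after it = [] -> 0
  5 (index 1): smaller elements after it = [] -> 0
  12 (index 2): smaller elements after it = [] -> 0
  15 (index 3): smaller elements after it = [] -> 0
Total inversions = 0 + 0 + 0 + 0 = 0
Final answer: 0


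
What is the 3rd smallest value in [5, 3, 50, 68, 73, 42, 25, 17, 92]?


Sort ascending: [3, 5, 17, 25, 42, 50, 68, 73, 92]
The 3rd element (1-indexed) is at index 2.
Value = 17
Final answer: 17


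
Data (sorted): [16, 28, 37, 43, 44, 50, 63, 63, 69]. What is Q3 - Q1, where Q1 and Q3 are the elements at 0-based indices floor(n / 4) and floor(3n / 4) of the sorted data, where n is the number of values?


The data has n = 9 elements.
Q1 index = floor(9 / 4) = floor(2.25) = 2; Q3 index = floor(3 * 9 / 4) = floor(6.75) = 6
Q1 = element at index 2 = 37
Q3 = element at index 6 = 63
IQR = 63 - 37 = 26
Final answer: 26


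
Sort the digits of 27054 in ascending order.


The number 27054 has digits: 2, 7, 0, 5, 4
Sorted: 0, 2, 4, 5, 7
Joining the sorted digits gives the result.
Final answer: 02457


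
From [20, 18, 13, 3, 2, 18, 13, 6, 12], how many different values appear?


List all unique values:
Distinct values: [2, 3, 6, 12, 13, 18, 20]
Count = 7
Final answer: 7


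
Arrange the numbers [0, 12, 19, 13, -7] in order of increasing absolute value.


Compute absolute values:
  |0| = 0
  |12| = 12
  |19| = 19
  |13| = 13
  |-7| = 7
Absolute values in increasing order: 0 < 7 < 12 < 13 < 19
Listing the original numbers in that order gives the answer.
Final answer: [0, -7, 12, 13, 19]


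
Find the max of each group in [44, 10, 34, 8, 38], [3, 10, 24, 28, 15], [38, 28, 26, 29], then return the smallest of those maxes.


Find max of each group:
  Group 1: [44, 10, 34, 8, 38] -> max = 44
  Group 2: [3, 10, 24, 28, 15] -> max = 28
  Group 3: [38, 28, 26, 29] -> max = 38
Maxes: [44, 28, 38]
Minimum of maxes = 28
Final answer: 28


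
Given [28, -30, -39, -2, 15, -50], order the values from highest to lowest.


Original list: [28, -30, -39, -2, 15, -50]
Repeatedly take the largest remaining element:
  Remaining [28, -30, -39, -2, 15, -50] -> largest is 28
  Remaining [-30, -39, -2, 15, -50] -> largest is 15
  Remaining [-30, -39, -2, -50] -> largest is -2
  Remaining [-30, -39, -50] -> largest is -30
  Remaining [-39, -50] -> largest is -39
  Remaining [-50] -> largest is -50
Collecting the picks in order gives the descending list.
Final answer: [28, 15, -2, -30, -39, -50]


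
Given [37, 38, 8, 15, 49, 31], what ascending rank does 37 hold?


Sort ascending: [8, 15, 31, 37, 38, 49]
Find 37 in the sorted list.
37 is at position 4 (1-indexed).
Final answer: 4


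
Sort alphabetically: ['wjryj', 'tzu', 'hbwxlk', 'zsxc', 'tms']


Compare strings character by character (the first differing letter decides):
  'hbwxlk' < 'tms' since 'h' < 't' at position 1
  'tms' < 'tzu' since 'm' < 'z' at position 2
  'tzu' < 'wjryj' since 't' < 'w' at position 1
  'wjryj' < 'zsxc' since 'w' < 'z' at position 1
Chaining these comparisons gives the alphabetical order.
Final answer: ['hbwxlk', 'tms', 'tzu', 'wjryj', 'zsxc']


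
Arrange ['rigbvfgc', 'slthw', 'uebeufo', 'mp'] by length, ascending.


Compute lengths:
  'rigbvfgc' has length 8
  'slthw' has length 5
  'uebeufo' has length 7
  'mp' has length 2
Lengths in increasing order: 2 < 5 < 7 < 8
Listing the words in that order gives the answer.
Final answer: ['mp', 'slthw', 'uebeufo', 'rigbvfgc']


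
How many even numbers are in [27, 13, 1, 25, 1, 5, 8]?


Check each element:
  27 is odd
  13 is odd
  1 is odd
  25 is odd
  1 is odd
  5 is odd
  8 is even
Evens: [8]
Count of evens = 1
Final answer: 1


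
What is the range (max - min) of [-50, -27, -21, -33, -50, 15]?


Maximum value: 15
Minimum value: -50
Range = 15 - (-50) = 65
Final answer: 65


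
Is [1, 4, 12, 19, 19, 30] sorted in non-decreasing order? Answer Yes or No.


Check consecutive pairs:
  1 <= 4? True
  4 <= 12? True
  12 <= 19? True
  19 <= 19? True
  19 <= 30? True
Every consecutive pair is in order, so the list is non-decreasing.
Final answer: Yes


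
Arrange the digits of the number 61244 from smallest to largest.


The number 61244 has digits: 6, 1, 2, 4, 4
Sorted: 1, 2, 4, 4, 6
Joining the sorted digits gives the result.
Final answer: 12446


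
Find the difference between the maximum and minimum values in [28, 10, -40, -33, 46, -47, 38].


Maximum value: 46
Minimum value: -47
Range = 46 - (-47) = 93
Final answer: 93


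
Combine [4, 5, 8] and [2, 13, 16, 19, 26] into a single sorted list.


List A: [4, 5, 8]
List B: [2, 13, 16, 19, 26]
Repeatedly compare the front elements and take the smaller:
  4 vs 2 -> take 2
  4 vs 13 -> take 4
  5 vs 13 -> take 5
  8 vs 13 -> take 8
  A is exhausted; append the rest of B: [13, 16, 19, 26]
Final answer: [2, 4, 5, 8, 13, 16, 19, 26]


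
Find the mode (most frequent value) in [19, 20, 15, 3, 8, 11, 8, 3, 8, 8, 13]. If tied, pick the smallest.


Count the frequency of each value:
  3 appears 2 time(s)
  8 appears 4 time(s)
  11 appears 1 time(s)
  13 appears 1 time(s)
  15 appears 1 time(s)
  19 appears 1 time(s)
  20 appears 1 time(s)
Maximum frequency is 4.
Only 8 reaches that frequency, so it is the mode.
Final answer: 8


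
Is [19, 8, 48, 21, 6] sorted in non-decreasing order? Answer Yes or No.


Check consecutive pairs:
  19 <= 8? False
  8 <= 48? True
  48 <= 21? False
  21 <= 6? False
3 consecutive pair(s) are out of order, so the list is not sorted.
Final answer: No


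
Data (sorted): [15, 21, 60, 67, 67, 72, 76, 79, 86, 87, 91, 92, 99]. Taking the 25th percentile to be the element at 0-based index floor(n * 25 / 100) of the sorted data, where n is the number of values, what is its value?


The dataset has n = 13 elements.
Index = floor(13 * 25 / 100) = floor(325 / 100) = floor(3.25) = 3
Counting from index 0 in the sorted data, the element at index 3 is 67.
Final answer: 67
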